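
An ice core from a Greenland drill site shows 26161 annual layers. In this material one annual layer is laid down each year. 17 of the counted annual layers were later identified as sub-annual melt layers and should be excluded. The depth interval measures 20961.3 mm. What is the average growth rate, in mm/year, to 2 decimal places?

Adjusted count: 26161 − 17 = 26144 annual layers.
20961.3 mm over 26144 years gives 20961.3 / 26144 ≈ 0.80 mm/year.

0.80 mm/year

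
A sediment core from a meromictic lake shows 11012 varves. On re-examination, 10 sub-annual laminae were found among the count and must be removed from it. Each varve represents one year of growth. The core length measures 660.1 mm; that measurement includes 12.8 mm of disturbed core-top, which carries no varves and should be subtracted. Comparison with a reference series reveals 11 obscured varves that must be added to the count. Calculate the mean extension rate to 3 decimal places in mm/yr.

True varve count = 11012 − 10 + 11 = 11013.
The growth record spans 660.1 − 12.8 = 647.3 mm.
647.3 mm over 11013 years gives 647.3 / 11013 ≈ 0.059 mm/yr.

0.059 mm/yr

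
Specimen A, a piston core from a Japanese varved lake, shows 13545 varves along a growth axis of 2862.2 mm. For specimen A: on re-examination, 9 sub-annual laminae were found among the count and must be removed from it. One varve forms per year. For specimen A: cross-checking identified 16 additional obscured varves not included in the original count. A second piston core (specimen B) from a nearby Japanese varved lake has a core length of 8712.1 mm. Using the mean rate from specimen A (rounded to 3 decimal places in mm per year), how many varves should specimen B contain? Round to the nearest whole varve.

Specimen A: after corrections the count is 13545 − 9 + 16 = 13552 varves.
A: Extension rate ≈ 2862.2 / 13552 = 0.211 mm per year.
B spans 8712.1 / 0.211 = 41289.57 years ≈ 41290 varves.

41290 varves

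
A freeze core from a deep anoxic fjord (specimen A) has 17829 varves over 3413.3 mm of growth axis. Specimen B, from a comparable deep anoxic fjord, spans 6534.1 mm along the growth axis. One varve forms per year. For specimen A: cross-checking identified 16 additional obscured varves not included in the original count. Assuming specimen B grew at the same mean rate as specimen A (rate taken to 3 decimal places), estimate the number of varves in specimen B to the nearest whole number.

34210 varves

Specimen A: true varve count = 17829 + 16 = 17845.
A: 3413.3 mm over 17845 years gives 3413.3 / 17845 ≈ 0.191 mm/year.
For B, 6534.1 / 0.191 = 34209.95 years ≈ 34210 varves.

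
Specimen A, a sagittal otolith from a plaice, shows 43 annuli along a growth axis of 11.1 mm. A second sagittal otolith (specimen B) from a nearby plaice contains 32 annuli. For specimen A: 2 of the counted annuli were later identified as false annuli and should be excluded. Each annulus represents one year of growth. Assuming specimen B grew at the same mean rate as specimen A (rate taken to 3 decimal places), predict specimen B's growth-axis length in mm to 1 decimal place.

8.7 mm

Specimen A: adjusted count: 43 − 2 = 41 annuli.
A: Mean rate = 11.1 mm / 41 years ≈ 0.271 mm/year.
For B, 0.271 mm/year × 32 years = 8.7 mm.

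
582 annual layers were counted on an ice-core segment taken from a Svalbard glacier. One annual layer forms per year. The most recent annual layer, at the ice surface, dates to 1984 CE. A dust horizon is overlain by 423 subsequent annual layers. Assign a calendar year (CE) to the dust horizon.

1561 CE

There are 423 annual layers younger than the dust horizon.
1984 − 423 = 1561 CE.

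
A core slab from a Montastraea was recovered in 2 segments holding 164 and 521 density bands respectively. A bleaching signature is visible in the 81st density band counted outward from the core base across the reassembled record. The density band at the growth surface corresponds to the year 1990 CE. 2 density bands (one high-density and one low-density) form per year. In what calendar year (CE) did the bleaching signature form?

Total density bands = 164 + 521 = 685.
Between density band 81 and the growth surface there are 685 − 81 = 604 density bands.
With 2 density bands per year, 604 / 2 = 302 years.
1990 − 302 = 1688 CE.

1688 CE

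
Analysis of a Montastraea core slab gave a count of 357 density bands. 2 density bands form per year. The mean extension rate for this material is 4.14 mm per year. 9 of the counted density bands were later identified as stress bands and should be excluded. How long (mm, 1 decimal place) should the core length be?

True density band count = 357 − 9 = 348.
Dividing by 2 density bands per year: 348 / 2 = 174 years.
Predicted length = 4.14 mm/year × 174 years = 720.4 mm.

720.4 mm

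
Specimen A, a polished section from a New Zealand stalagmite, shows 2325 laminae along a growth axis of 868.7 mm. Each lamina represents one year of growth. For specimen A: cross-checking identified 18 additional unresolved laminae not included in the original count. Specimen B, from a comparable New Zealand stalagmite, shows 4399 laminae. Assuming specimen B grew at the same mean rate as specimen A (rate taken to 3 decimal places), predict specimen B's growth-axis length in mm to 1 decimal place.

1632.0 mm

Specimen A: true lamina count = 2325 + 18 = 2343.
A: Mean rate = 868.7 mm / 2343 years ≈ 0.371 mm per year.
Length of B = 0.371 × 4399 = 1632.0 mm.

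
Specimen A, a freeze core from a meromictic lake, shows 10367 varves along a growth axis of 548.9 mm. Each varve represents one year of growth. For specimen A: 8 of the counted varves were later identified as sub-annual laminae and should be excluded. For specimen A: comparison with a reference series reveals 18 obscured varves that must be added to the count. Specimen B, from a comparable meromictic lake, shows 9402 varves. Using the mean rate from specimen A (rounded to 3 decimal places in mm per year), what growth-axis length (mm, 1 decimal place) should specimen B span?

Specimen A: adjusted count: 10367 − 8 + 18 = 10377 varves.
A: Extension rate ≈ 548.9 / 10377 = 0.053 mm per year.
B's length ≈ 0.053 × 9402 = 498.3 mm.

498.3 mm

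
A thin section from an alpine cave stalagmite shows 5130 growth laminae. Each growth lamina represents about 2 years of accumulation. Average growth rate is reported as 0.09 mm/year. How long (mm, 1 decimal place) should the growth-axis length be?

At 2 years per growth lamina, 5130 × 2 = 10260 years.
10260 years at 0.09 mm/year gives 0.09 × 10260 = 923.4 mm.

923.4 mm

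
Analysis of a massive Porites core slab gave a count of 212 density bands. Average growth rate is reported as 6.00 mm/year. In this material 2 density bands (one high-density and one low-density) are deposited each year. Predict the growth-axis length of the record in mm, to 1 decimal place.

636.0 mm

Dividing by 2 density bands per year: 212 / 2 = 106 years.
Predicted length = 6.00 mm/year × 106 years = 636.0 mm.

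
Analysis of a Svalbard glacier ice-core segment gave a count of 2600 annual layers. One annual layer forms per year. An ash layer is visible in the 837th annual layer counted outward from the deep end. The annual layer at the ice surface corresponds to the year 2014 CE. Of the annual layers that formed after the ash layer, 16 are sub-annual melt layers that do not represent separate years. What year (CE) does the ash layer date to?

267 CE

Between annual layer 837 and the ice surface there are 2600 − 837 = 1763 annual layers.
Removing the 16 false annual layers leaves 1763 − 16 = 1747 true annual layers beyond the ash layer.
The annual layer at the ice surface is 2014 CE, so the ash layer dates to 2014 − 1747 = 267 CE.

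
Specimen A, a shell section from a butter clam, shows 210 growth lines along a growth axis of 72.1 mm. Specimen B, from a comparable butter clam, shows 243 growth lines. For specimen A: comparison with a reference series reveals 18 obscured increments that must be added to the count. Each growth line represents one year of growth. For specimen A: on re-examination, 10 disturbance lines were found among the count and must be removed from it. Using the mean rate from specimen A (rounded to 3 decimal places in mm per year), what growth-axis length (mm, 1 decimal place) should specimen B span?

80.4 mm

Specimen A: adjusted count: 210 − 10 + 18 = 218 growth lines.
A: 72.1 mm over 218 years gives 72.1 / 218 ≈ 0.331 mm/yr.
For B, 0.331 mm/year × 243 years = 80.4 mm.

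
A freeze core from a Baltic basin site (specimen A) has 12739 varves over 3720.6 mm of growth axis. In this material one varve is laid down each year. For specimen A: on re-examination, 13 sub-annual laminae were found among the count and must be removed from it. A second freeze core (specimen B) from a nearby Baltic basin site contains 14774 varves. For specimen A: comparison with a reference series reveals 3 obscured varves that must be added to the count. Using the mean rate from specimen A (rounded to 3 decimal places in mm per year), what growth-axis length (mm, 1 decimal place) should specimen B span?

Specimen A: adjusted count: 12739 − 13 + 3 = 12729 varves.
A: Mean rate = 3720.6 mm / 12729 years ≈ 0.292 mm/year.
B's length ≈ 0.292 × 14774 = 4314.0 mm.

4314.0 mm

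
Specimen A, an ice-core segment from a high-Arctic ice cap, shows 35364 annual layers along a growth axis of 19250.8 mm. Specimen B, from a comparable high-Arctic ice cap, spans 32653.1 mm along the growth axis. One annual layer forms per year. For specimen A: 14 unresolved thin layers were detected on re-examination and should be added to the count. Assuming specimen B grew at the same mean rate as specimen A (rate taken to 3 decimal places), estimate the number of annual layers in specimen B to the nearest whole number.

Specimen A: true annual layer count = 35364 + 14 = 35378.
A: Mean rate = 19250.8 mm / 35378 years ≈ 0.544 mm/year.
For B, 32653.1 / 0.544 = 60024.08 years ≈ 60024 annual layers.

60024 annual layers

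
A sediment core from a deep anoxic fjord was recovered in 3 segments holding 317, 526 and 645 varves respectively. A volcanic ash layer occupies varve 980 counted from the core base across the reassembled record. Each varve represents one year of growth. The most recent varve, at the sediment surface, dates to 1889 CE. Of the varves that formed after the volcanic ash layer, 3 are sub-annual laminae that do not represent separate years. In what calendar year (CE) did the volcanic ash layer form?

Total varves = 317 + 526 + 645 = 1488.
Between varve 980 and the sediment surface there are 1488 − 980 = 508 varves.
Removing the 3 false varves leaves 508 − 3 = 505 true varves beyond the volcanic ash layer.
1889 − 505 = 1384 CE.

1384 CE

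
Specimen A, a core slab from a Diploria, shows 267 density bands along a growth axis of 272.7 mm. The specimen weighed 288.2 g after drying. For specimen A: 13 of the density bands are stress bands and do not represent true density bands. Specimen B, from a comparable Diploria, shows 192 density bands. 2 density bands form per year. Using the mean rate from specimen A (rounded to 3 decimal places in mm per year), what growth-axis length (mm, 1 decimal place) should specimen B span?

206.1 mm

Specimen A: adjusted count: 267 − 13 = 254 density bands.
Specimen A: with 2 density bands per year, 254 / 2 = 127 years.
A: Mean rate = 272.7 mm / 127 years ≈ 2.147 mm/year.
Specimen B: with 2 density bands per year, 192 / 2 = 96 years. For B, 2.147 mm/year × 96 years = 206.1 mm.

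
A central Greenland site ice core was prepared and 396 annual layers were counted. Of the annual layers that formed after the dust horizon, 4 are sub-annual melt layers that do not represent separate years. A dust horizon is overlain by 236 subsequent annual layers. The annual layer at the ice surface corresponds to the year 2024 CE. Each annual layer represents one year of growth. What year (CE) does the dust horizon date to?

236 annual layers formed after the dust horizon.
Removing the 4 false annual layers leaves 236 − 4 = 232 true annual layers beyond the dust horizon.
The annual layer at the ice surface is 2024 CE, so the dust horizon dates to 2024 − 232 = 1792 CE.

1792 CE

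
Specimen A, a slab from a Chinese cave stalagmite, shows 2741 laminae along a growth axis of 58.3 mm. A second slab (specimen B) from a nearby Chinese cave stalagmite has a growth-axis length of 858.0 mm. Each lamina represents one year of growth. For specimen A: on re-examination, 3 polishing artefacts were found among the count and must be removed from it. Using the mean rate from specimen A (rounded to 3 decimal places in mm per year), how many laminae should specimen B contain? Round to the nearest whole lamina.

40857 laminae

Specimen A: adjusted count: 2741 − 3 = 2738 laminae.
A: 58.3 mm over 2738 years gives 58.3 / 2738 ≈ 0.021 mm per year.
B spans 858.0 / 0.021 = 40857.14 years ≈ 40857 laminae.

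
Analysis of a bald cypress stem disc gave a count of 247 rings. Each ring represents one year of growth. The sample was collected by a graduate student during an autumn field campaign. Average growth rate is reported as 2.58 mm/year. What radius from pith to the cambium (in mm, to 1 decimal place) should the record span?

247 years of growth are recorded.
247 years at 2.58 mm/year gives 2.58 × 247 = 637.3 mm.

637.3 mm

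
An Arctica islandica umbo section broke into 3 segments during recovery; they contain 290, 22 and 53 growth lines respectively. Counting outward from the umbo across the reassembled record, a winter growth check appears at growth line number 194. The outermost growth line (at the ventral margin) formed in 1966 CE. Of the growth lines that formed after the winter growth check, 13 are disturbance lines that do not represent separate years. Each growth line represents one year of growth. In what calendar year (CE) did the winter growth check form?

Total growth lines = 290 + 22 + 53 = 365.
Between growth line 194 and the ventral margin there are 365 − 194 = 171 growth lines.
Excluding 13 false growth lines: 171 − 13 = 158.
1966 − 158 = 1808 CE.

1808 CE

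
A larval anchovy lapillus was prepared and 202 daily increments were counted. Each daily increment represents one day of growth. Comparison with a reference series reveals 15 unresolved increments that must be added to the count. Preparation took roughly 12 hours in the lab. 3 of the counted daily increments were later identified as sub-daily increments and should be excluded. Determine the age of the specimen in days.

214 d

Adjusted count: 202 − 3 + 15 = 214 daily increments.
With a one-to-one daily increment periodicity this is 214 days.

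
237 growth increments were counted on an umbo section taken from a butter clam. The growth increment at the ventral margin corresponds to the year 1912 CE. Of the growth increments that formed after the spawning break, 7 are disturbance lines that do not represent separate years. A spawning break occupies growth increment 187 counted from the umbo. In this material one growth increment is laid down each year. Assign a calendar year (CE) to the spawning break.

1869 CE

Between growth increment 187 and the ventral margin there are 237 − 187 = 50 growth increments.
Removing the 7 false growth increments leaves 50 − 7 = 43 true growth increments beyond the spawning break.
The growth increment at the ventral margin is 1912 CE, so the spawning break dates to 1912 − 43 = 1869 CE.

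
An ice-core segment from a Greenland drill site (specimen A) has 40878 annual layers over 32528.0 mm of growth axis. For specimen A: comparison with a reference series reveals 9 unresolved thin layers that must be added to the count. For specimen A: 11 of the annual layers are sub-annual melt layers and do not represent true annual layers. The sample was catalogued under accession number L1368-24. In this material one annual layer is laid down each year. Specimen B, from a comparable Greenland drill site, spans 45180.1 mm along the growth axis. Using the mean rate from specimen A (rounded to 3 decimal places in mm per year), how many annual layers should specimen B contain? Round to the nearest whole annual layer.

56759 annual layers

Specimen A: after corrections the count is 40878 − 11 + 9 = 40876 annual layers.
A: 32528.0 mm over 40876 years gives 32528.0 / 40876 ≈ 0.796 mm/yr.
B spans 45180.1 / 0.796 = 56758.92 years ≈ 56759 annual layers.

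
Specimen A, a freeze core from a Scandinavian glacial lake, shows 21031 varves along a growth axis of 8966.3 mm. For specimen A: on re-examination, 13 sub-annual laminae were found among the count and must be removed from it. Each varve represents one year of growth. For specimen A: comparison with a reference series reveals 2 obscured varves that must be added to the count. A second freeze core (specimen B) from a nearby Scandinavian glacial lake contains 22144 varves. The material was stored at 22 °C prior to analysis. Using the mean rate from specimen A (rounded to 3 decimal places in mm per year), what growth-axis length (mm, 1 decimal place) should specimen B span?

Specimen A: after corrections the count is 21031 − 13 + 2 = 21020 varves.
A: Mean rate = 8966.3 mm / 21020 years ≈ 0.427 mm/year.
For B, 0.427 mm/year × 22144 years = 9455.5 mm.

9455.5 mm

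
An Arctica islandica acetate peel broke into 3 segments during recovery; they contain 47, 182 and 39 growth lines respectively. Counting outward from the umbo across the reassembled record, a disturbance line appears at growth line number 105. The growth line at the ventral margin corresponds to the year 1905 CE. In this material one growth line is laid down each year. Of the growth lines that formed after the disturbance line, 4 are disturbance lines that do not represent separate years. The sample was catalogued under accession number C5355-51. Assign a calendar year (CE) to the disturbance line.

Total growth lines = 47 + 182 + 39 = 268.
The disturbance line sits at growth line 105 from the umbo, so 268 − 105 = 163 growth lines formed after it.
163 − 4 false = 159 true growth lines after the disturbance line.
1905 − 159 = 1746 CE.

1746 CE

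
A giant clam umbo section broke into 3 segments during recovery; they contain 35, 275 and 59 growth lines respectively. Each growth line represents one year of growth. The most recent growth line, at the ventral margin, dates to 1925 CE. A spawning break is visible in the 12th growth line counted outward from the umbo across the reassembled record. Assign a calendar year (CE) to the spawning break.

Total growth lines = 35 + 275 + 59 = 369.
The spawning break sits at growth line 12 from the umbo, so 369 − 12 = 357 growth lines formed after it.
The growth line at the ventral margin is 1925 CE, so the spawning break dates to 1925 − 357 = 1568 CE.

1568 CE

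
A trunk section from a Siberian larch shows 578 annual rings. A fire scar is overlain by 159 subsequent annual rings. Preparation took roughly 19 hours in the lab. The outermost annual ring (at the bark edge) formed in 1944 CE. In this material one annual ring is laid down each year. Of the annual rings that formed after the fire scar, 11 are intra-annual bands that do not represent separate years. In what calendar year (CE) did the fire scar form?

1796 CE

159 annual rings post-date the fire scar.
159 − 11 false = 148 true annual rings after the fire scar.
Counting back 148 years from 1944 CE places the fire scar in 1944 − 148 = 1796 CE.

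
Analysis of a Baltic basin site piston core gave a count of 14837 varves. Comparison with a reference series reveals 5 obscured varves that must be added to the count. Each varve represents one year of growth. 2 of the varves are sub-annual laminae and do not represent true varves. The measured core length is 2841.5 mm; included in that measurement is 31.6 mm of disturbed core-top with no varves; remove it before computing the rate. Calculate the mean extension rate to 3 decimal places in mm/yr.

Correcting the raw count gives 14837 − 2 + 5 = 14840 true varves.
The growth record spans 2841.5 − 31.6 = 2809.9 mm.
2809.9 mm over 14840 years gives 2809.9 / 14840 ≈ 0.189 mm/yr.

0.189 mm/yr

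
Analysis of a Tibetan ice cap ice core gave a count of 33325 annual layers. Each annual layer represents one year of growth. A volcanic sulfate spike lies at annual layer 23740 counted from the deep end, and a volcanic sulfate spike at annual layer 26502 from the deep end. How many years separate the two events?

26502 − 23740 = 2762 annual layers lie between the two events.
One annual layer per year makes the interval 2762 years.

2762 yr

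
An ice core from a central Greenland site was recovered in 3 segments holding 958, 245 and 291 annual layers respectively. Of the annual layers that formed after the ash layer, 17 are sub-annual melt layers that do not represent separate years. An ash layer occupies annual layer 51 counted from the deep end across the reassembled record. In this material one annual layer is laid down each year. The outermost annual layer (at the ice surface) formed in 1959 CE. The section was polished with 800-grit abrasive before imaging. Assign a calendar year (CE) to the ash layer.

Total annual layers = 958 + 245 + 291 = 1494.
The ash layer sits at annual layer 51 from the deep end, so 1494 − 51 = 1443 annual layers formed after it.
Excluding 17 false annual layers: 1443 − 17 = 1426.
Counting back 1426 years from 1959 CE places the ash layer in 1959 − 1426 = 533 CE.

533 CE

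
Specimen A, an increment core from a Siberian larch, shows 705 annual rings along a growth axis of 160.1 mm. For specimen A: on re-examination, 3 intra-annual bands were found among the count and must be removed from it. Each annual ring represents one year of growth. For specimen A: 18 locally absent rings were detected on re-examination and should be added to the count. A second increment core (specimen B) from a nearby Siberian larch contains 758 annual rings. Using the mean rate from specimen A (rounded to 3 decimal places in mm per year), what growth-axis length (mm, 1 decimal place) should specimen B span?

168.3 mm

Specimen A: true annual ring count = 705 − 3 + 18 = 720.
A: Extension rate ≈ 160.1 / 720 = 0.222 mm per year.
Length of B = 0.222 × 758 = 168.3 mm.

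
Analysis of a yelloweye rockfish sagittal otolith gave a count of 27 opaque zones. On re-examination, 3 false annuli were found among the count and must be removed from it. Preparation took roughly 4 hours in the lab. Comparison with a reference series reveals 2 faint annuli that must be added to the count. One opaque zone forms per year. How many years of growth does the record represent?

26 years

True opaque zone count = 27 − 3 + 2 = 26.
One opaque zone per year makes the duration 26 years.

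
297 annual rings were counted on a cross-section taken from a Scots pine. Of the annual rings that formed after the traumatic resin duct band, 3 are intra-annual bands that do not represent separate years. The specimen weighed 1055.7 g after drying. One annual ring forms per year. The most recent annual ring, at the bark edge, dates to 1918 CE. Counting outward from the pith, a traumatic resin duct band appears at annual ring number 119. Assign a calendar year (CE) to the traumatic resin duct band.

1743 CE

The traumatic resin duct band sits at annual ring 119 from the pith, so 297 − 119 = 178 annual rings formed after it.
Excluding 3 false annual rings: 178 − 3 = 175.
The annual ring at the bark edge is 1918 CE, so the traumatic resin duct band dates to 1918 − 175 = 1743 CE.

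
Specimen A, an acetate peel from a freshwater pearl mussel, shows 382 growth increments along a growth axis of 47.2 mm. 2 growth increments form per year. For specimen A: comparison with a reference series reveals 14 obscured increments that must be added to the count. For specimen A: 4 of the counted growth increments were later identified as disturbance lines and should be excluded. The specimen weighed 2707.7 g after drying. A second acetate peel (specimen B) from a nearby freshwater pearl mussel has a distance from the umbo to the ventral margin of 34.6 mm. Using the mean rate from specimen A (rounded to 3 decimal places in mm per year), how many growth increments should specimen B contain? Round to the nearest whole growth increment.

Specimen A: adjusted count: 382 − 4 + 14 = 392 growth increments.
Specimen A: 392 growth increments at 2 per year is 392 / 2 = 196 years.
A: Mean rate = 47.2 mm / 196 years ≈ 0.241 mm per year.
B spans 34.6 / 0.241 = 143.57 years; at 2 growth increments per year that is 143.57 × 2 ≈ 287 growth increments.

287 growth increments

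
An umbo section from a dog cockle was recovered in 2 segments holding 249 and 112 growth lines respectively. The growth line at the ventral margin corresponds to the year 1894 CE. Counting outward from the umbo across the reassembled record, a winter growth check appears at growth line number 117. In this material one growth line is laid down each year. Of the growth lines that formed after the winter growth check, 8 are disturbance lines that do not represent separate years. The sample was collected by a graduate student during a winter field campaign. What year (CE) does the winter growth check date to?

Total growth lines = 249 + 112 = 361.
The winter growth check sits at growth line 117 from the umbo, so 361 − 117 = 244 growth lines formed after it.
244 − 8 false = 236 true growth lines after the winter growth check.
The growth line at the ventral margin is 1894 CE, so the winter growth check dates to 1894 − 236 = 1658 CE.

1658 CE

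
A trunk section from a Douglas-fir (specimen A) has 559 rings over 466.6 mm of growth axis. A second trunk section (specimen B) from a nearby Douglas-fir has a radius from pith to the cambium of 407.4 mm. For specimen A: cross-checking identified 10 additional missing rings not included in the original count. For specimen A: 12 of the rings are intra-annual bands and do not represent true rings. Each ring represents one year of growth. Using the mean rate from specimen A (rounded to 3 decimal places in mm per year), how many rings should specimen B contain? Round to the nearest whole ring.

Specimen A: after corrections the count is 559 − 12 + 10 = 557 rings.
A: Extension rate ≈ 466.6 / 557 = 0.838 mm per year.
For B, 407.4 / 0.838 = 486.16 years ≈ 486 rings.

486 rings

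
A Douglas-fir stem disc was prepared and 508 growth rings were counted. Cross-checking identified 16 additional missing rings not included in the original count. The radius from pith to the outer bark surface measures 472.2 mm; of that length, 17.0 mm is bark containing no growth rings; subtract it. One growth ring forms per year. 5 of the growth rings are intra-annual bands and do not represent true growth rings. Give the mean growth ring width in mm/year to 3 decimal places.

Adjusted count: 508 − 5 + 16 = 519 growth rings.
The growth record spans 472.2 − 17.0 = 455.2 mm.
455.2 mm over 519 years gives 455.2 / 519 ≈ 0.877 mm/year.

0.877 mm/year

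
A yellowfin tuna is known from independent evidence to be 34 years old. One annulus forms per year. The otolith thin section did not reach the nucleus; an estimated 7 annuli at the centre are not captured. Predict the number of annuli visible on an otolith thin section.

One annulus per year gives 34 annuli over 34 years.
Subtracting the 7 annuli not captured gives 34 − 7 = 27 annuli in the record.

27 annuli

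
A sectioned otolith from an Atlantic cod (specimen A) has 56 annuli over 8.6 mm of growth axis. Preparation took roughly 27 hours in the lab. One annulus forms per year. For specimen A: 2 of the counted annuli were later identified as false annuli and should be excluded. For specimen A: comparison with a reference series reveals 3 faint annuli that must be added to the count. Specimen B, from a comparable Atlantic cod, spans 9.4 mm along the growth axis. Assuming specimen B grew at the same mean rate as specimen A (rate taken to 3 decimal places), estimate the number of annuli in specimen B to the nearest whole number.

Specimen A: after corrections the count is 56 − 2 + 3 = 57 annuli.
A: Mean rate = 8.6 mm / 57 years ≈ 0.151 mm/year.
For B, 9.4 / 0.151 = 62.25 years ≈ 62 annuli.

62 annuli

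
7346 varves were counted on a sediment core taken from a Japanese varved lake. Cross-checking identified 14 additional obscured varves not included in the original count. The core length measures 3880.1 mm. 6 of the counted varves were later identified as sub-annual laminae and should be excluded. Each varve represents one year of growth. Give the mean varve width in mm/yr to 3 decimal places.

0.528 mm/yr

After corrections the count is 7346 − 6 + 14 = 7354 varves.
Mean rate = 3880.1 mm / 7354 years ≈ 0.528 mm/yr.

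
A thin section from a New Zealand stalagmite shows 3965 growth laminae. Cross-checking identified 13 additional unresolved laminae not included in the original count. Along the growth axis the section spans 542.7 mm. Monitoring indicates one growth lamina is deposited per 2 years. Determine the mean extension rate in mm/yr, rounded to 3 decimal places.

0.068 mm/yr

True growth lamina count = 3965 + 13 = 3978.
3978 growth laminae at 2 years each span 3978 × 2 = 7956 years.
Mean rate = 542.7 mm / 7956 years ≈ 0.068 mm/yr.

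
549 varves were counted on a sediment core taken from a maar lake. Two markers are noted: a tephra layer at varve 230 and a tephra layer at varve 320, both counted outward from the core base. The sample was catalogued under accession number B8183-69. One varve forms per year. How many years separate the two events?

90 years

The two markers are separated by 320 − 230 = 90 varves.
At one varve per year, 90 years elapsed between them.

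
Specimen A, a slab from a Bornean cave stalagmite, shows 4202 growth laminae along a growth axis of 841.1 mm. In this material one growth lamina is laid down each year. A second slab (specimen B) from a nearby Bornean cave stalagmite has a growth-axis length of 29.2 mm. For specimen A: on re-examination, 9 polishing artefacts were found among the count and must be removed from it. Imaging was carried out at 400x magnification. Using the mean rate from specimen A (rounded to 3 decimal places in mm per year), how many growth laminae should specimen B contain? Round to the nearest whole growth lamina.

145 growth laminae

Specimen A: true growth lamina count = 4202 − 9 = 4193.
A: Mean rate = 841.1 mm / 4193 years ≈ 0.201 mm/year.
B spans 29.2 / 0.201 = 145.27 years ≈ 145 growth laminae.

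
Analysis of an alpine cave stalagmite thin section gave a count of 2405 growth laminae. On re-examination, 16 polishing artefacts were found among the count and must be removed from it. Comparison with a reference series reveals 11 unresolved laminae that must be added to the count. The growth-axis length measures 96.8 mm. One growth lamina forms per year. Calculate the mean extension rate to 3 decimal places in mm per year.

Adjusted count: 2405 − 16 + 11 = 2400 growth laminae.
Mean rate = 96.8 mm / 2400 years ≈ 0.040 mm per year.

0.040 mm per year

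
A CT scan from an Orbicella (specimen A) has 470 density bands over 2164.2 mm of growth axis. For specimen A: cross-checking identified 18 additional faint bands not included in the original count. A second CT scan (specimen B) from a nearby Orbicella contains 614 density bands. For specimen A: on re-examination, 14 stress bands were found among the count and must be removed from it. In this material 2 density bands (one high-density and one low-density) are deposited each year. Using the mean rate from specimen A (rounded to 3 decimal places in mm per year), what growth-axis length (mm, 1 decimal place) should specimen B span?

2803.5 mm

Specimen A: correcting the raw count gives 470 − 14 + 18 = 474 true density bands.
Specimen A: dividing by 2 density bands per year: 474 / 2 = 237 years.
A: 2164.2 mm over 237 years gives 2164.2 / 237 ≈ 9.132 mm per year.
Specimen B: with 2 density bands per year, 614 / 2 = 307 years. B's length ≈ 9.132 × 307 = 2803.5 mm.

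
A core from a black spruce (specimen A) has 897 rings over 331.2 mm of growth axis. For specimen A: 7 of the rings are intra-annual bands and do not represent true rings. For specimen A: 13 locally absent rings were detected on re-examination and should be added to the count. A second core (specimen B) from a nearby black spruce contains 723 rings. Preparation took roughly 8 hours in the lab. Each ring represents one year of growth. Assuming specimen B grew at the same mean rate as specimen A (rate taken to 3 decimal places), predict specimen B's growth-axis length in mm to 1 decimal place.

Specimen A: adjusted count: 897 − 7 + 13 = 903 rings.
A: 331.2 mm over 903 years gives 331.2 / 903 ≈ 0.367 mm/year.
For B, 0.367 mm/year × 723 years = 265.3 mm.

265.3 mm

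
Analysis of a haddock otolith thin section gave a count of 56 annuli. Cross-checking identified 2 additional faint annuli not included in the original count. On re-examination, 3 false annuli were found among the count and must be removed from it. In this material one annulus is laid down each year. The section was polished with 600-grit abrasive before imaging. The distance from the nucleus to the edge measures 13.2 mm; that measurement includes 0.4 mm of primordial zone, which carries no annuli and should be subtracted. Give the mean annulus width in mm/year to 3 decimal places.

Adjusted count: 56 − 3 + 2 = 55 annuli.
Net length = 13.2 − 0.4 = 12.8 mm.
Extension rate ≈ 12.8 / 55 = 0.233 mm/year.

0.233 mm/year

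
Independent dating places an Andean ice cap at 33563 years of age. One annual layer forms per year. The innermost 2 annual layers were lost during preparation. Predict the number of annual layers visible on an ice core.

33561 annual layers

At one annual layer per year, 33563 years correspond to 33563 annual layers.
Subtracting the 2 annual layers not captured gives 33563 − 2 = 33561 annual layers in the record.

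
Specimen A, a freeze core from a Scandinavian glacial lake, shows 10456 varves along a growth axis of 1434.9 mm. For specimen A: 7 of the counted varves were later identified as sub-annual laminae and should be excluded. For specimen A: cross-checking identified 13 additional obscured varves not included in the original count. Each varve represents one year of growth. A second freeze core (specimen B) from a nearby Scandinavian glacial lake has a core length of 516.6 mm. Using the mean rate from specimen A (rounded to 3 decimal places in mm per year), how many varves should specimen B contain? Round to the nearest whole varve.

Specimen A: adjusted count: 10456 − 7 + 13 = 10462 varves.
A: 1434.9 mm over 10462 years gives 1434.9 / 10462 ≈ 0.137 mm per year.
For B, 516.6 / 0.137 = 3770.80 years ≈ 3771 varves.

3771 varves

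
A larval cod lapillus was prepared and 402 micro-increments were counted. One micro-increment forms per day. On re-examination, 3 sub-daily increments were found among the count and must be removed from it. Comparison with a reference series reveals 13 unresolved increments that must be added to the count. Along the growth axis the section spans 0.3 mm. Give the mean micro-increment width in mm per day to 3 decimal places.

0.001 mm per day

Correcting the raw count gives 402 − 3 + 13 = 412 true micro-increments.
Extension rate ≈ 0.3 / 412 = 0.001 mm per day.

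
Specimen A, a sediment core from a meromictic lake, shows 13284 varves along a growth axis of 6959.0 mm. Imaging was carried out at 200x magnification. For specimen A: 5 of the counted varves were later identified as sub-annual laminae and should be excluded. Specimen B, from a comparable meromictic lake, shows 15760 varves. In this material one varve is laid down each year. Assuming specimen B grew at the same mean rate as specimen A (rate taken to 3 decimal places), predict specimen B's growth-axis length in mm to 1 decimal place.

8258.2 mm

Specimen A: true varve count = 13284 − 5 = 13279.
A: Mean rate = 6959.0 mm / 13279 years ≈ 0.524 mm/yr.
For B, 0.524 mm/year × 15760 years = 8258.2 mm.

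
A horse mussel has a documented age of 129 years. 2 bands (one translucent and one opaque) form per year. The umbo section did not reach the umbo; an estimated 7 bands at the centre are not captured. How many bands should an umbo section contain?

Expected bands: 129 × 2 = 258.
258 − 7 missed = 251 bands expected in the prepared section.

251 bands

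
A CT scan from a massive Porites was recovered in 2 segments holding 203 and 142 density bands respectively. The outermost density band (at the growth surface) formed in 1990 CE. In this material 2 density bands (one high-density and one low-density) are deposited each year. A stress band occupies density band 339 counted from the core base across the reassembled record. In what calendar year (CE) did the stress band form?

Total density bands = 203 + 142 = 345.
Between density band 339 and the growth surface there are 345 − 339 = 6 density bands.
With 2 density bands per year, 6 / 2 = 3 years.
Counting back 3 years from 1990 CE places the stress band in 1990 − 3 = 1987 CE.

1987 CE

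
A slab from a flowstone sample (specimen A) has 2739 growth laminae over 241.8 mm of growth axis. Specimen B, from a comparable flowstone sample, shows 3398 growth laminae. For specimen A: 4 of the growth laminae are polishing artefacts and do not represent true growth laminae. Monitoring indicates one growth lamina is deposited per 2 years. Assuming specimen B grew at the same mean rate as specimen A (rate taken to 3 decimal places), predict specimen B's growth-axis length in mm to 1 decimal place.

299.0 mm

Specimen A: adjusted count: 2739 − 4 = 2735 growth laminae.
Specimen A: multiplying by 2 years per growth lamina: 2735 × 2 = 5470 years.
A: Mean rate = 241.8 mm / 5470 years ≈ 0.044 mm/year.
Specimen B: multiplying by 2 years per growth lamina: 3398 × 2 = 6796 years. B's length ≈ 0.044 × 6796 = 299.0 mm.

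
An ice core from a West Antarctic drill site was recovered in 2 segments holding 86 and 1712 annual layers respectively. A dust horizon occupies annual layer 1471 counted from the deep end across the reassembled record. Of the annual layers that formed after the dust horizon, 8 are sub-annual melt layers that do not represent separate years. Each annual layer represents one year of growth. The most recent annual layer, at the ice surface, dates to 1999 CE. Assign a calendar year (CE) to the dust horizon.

Total annual layers = 86 + 1712 = 1798.
1798 − 1471 = 327 annual layers lie beyond the dust horizon toward the ice surface.
Removing the 8 false annual layers leaves 327 − 8 = 319 true annual layers beyond the dust horizon.
Counting back 319 years from 1999 CE places the dust horizon in 1999 − 319 = 1680 CE.

1680 CE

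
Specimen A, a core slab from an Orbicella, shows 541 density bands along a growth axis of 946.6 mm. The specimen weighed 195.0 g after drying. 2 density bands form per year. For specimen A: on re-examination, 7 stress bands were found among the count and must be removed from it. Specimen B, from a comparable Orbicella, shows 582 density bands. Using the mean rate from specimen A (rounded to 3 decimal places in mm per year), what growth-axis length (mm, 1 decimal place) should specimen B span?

Specimen A: adjusted count: 541 − 7 = 534 density bands.
Specimen A: 534 density bands at 2 per year is 534 / 2 = 267 years.
A: Extension rate ≈ 946.6 / 267 = 3.545 mm/year.
Specimen B: dividing by 2 density bands per year: 582 / 2 = 291 years. Length of B = 3.545 × 291 = 1031.6 mm.

1031.6 mm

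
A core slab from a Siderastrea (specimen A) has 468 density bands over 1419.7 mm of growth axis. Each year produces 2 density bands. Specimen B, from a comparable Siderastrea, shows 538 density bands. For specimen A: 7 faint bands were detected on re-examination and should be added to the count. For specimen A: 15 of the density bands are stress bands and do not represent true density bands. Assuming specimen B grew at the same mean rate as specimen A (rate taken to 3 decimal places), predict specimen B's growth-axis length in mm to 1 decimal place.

Specimen A: after corrections the count is 468 − 15 + 7 = 460 density bands.
Specimen A: with 2 density bands per year, 460 / 2 = 230 years.
A: Mean rate = 1419.7 mm / 230 years ≈ 6.173 mm/year.
Specimen B: dividing by 2 density bands per year: 538 / 2 = 269 years. Length of B = 6.173 × 269 = 1660.5 mm.

1660.5 mm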